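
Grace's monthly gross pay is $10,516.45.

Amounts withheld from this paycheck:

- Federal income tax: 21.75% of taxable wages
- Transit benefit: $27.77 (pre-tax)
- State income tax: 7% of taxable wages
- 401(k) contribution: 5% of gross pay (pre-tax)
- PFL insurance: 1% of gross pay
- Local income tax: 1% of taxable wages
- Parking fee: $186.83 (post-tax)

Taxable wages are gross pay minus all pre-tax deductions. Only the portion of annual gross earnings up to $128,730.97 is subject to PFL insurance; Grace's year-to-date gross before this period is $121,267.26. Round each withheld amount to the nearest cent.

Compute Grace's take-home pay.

$6,737.44

Transit benefit: $27.77
401(k) contribution: $10,516.45 × 0.05 = $525.82
Pre-tax total = $27.77 + $525.82 = $553.59
Taxable wages = $10,516.45 − $553.59 = $9,962.86
Local income tax: $9,962.86 × 0.01 = $99.63
State income tax: $9,962.86 × 0.07 = $697.40
Federal income tax: $9,962.86 × 0.2175 = $2,166.92
PFL insurance: only $128,730.97 − $121,267.26 = $7,463.71 of this check is subject → $7,463.71 × 0.01 = $74.64
Parking fee: $186.83
Total deductions = $27.77 + $525.82 + $99.63 + $697.40 + $2,166.92 + $74.64 + $186.83 = $3,779.01
Net pay = $10,516.45 − $3,779.01 = $6,737.44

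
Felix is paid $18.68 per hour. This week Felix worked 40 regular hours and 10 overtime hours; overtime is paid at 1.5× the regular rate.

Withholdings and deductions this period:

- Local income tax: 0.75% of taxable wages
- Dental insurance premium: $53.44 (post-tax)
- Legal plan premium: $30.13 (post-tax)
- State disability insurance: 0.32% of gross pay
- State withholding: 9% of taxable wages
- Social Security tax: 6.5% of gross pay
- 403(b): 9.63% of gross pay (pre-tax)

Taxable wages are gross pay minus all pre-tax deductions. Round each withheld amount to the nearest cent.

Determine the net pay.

Regular pay: 40 × $18.68 = $747.20
Overtime pay: 10 × $18.68 × 1.5 = $280.20
Gross pay = $747.20 + $280.20 = $1,027.40
403(b): $1,027.40 × 0.0963 = $98.94
Taxable wages = $1,027.40 − $98.94 = $928.46
Local income tax: $928.46 × 0.0075 = $6.96
State withholding: $928.46 × 0.09 = $83.56
State disability insurance: $1,027.40 × 0.0032 = $3.29
Social Security tax: $1,027.40 × 0.065 = $66.78
Legal plan premium: $30.13
Dental insurance premium: $53.44
Total deductions = $98.94 + $6.96 + $83.56 + $3.29 + $66.78 + $30.13 + $53.44 = $343.10
Net pay = $1,027.40 − $343.10 = $684.30

$684.30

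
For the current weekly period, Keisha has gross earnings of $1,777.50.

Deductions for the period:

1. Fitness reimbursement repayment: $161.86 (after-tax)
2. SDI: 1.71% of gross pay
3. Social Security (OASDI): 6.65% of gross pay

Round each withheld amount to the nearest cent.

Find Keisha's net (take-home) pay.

$1,467.04

Social Security (OASDI): $1,777.50 × 0.0665 = $118.20
SDI: $1,777.50 × 0.0171 = $30.40
Fitness reimbursement repayment: $161.86
Total deductions = $118.20 + $30.40 + $161.86 = $310.46
Net pay = $1,777.50 − $310.46 = $1,467.04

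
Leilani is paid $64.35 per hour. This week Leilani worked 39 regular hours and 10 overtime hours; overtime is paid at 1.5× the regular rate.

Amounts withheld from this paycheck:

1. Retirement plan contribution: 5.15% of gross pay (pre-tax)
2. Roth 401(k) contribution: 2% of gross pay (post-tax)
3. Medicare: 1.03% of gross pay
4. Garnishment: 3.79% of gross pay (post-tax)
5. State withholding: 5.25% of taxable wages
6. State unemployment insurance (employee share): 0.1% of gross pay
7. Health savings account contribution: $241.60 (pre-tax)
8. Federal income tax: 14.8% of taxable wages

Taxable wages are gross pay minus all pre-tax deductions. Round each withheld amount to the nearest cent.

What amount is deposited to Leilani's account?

$2201.49

Regular pay: 39 × $64.35 = $2509.65
Overtime pay: 10 × $64.35 × 1.5 = $965.25
Gross pay = $2509.65 + $965.25 = $3474.90
Health savings account contribution: $241.60
Retirement plan contribution: $3474.90 × 0.0515 = $178.96
Pre-tax total = $241.60 + $178.96 = $420.56
Taxable wages = $3474.90 − $420.56 = $3054.34
State withholding: $3054.34 × 0.0525 = $160.35
Federal income tax: $3054.34 × 0.148 = $452.04
Medicare: $3474.90 × 0.0103 = $35.79
State unemployment insurance (employee share): $3474.90 × 0.001 = $3.47
Garnishment: $3474.90 × 0.0379 = $131.70
Roth 401(k) contribution: $3474.90 × 0.02 = $69.50
Total deductions = $241.60 + $178.96 + $160.35 + $452.04 + $35.79 + $3.47 + $131.70 + $69.50 = $1273.41
Net pay = $3474.90 − $1273.41 = $2201.49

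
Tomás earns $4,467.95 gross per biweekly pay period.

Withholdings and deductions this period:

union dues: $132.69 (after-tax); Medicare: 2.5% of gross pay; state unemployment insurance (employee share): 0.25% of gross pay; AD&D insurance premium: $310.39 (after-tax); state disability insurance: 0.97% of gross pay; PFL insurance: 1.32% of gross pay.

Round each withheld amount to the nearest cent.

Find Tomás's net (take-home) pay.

PFL insurance: $4,467.95 × 0.0132 = $58.98
State unemployment insurance (employee share): $4,467.95 × 0.0025 = $11.17
Medicare: $4,467.95 × 0.025 = $111.70
State disability insurance: $4,467.95 × 0.0097 = $43.34
Union dues: $132.69
AD&D insurance premium: $310.39
Total deductions = $58.98 + $11.17 + $111.70 + $43.34 + $132.69 + $310.39 = $668.27
Net pay = $4,467.95 − $668.27 = $3,799.68

$3,799.68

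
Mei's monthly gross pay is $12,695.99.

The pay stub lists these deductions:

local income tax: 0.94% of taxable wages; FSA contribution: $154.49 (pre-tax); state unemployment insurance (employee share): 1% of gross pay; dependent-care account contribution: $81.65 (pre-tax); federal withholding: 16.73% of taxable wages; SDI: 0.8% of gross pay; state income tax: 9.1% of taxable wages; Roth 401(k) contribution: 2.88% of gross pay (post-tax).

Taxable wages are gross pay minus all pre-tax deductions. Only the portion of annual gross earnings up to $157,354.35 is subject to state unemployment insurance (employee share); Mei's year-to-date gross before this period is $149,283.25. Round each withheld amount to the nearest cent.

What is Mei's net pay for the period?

$8,576.43

FSA contribution: $154.49
Dependent-care account contribution: $81.65
Pre-tax total = $154.49 + $81.65 = $236.14
Taxable wages = $12,695.99 − $236.14 = $12,459.85
Local income tax: $12,459.85 × 0.0094 = $117.12
State income tax: $12,459.85 × 0.091 = $1,133.85
Federal withholding: $12,459.85 × 0.1673 = $2,084.53
State unemployment insurance (employee share): only $157,354.35 − $149,283.25 = $8,071.10 of this check is subject → $8,071.10 × 0.01 = $80.71
SDI: $12,695.99 × 0.008 = $101.57
Roth 401(k) contribution: $12,695.99 × 0.0288 = $365.64
Total deductions = $154.49 + $81.65 + $117.12 + $1,133.85 + $2,084.53 + $80.71 + $101.57 + $365.64 = $4,119.56
Net pay = $12,695.99 − $4,119.56 = $8,576.43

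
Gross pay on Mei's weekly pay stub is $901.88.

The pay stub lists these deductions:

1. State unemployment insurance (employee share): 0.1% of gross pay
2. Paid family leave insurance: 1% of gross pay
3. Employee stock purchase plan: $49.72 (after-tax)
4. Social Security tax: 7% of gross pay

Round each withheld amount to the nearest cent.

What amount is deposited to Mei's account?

Social Security tax: $901.88 × 0.07 = $63.13
Paid family leave insurance: $901.88 × 0.01 = $9.02
State unemployment insurance (employee share): $901.88 × 0.001 = $0.90
Employee stock purchase plan: $49.72
Total deductions = $63.13 + $9.02 + $0.90 + $49.72 = $122.77
Net pay = $901.88 − $122.77 = $779.11

$779.11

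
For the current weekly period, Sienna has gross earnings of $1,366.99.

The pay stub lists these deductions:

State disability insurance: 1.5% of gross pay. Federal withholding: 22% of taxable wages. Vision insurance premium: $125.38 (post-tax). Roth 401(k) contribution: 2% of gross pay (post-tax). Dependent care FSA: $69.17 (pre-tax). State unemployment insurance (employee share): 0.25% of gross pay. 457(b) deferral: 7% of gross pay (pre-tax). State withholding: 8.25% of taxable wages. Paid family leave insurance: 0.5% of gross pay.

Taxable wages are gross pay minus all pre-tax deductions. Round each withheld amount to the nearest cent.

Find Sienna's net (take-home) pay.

$655.01

Dependent care FSA: $69.17
457(b) deferral: $1,366.99 × 0.07 = $95.69
Pre-tax total = $69.17 + $95.69 = $164.86
Taxable wages = $1,366.99 − $164.86 = $1,202.13
State withholding: $1,202.13 × 0.0825 = $99.18
Federal withholding: $1,202.13 × 0.22 = $264.47
State disability insurance: $1,366.99 × 0.015 = $20.50
Paid family leave insurance: $1,366.99 × 0.005 = $6.83
State unemployment insurance (employee share): $1,366.99 × 0.0025 = $3.42
Vision insurance premium: $125.38
Roth 401(k) contribution: $1,366.99 × 0.02 = $27.34
Total deductions = $69.17 + $95.69 + $99.18 + $264.47 + $20.50 + $6.83 + $3.42 + $125.38 + $27.34 = $711.98
Net pay = $1,366.99 − $711.98 = $655.01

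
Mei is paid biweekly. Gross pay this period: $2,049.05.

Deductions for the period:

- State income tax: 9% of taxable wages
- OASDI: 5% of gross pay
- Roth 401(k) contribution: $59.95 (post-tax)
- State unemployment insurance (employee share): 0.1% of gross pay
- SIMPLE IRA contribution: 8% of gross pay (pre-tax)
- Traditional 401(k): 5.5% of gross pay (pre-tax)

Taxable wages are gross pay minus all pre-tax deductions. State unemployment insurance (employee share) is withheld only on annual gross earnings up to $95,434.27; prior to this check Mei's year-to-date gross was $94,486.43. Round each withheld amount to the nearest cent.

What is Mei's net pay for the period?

$1,449.56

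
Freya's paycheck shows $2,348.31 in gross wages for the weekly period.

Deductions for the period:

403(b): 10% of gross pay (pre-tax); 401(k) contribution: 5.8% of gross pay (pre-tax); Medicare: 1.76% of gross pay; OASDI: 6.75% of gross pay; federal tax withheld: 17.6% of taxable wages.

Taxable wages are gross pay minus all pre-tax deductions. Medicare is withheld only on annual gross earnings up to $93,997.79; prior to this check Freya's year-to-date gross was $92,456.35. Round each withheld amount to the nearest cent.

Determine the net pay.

$1,443.64

401(k) contribution: $2,348.31 × 0.058 = $136.20
403(b): $2,348.31 × 0.1 = $234.83
Pre-tax total = $136.20 + $234.83 = $371.03
Taxable wages = $2,348.31 − $371.03 = $1,977.28
Federal tax withheld: $1,977.28 × 0.176 = $348.00
OASDI: $2,348.31 × 0.0675 = $158.51
Medicare: only $93,997.79 − $92,456.35 = $1,541.44 of this check is subject → $1,541.44 × 0.0176 = $27.13
Total deductions = $136.20 + $234.83 + $348.00 + $158.51 + $27.13 = $904.67
Net pay = $2,348.31 − $904.67 = $1,443.64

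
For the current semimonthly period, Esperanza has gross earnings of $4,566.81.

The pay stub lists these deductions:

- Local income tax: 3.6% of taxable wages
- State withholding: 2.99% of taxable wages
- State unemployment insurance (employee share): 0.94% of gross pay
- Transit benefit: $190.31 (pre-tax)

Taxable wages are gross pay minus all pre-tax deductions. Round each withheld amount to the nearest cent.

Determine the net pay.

Transit benefit: $190.31
Taxable wages = $4,566.81 − $190.31 = $4,376.50
Local income tax: $4,376.50 × 0.036 = $157.55
State withholding: $4,376.50 × 0.0299 = $130.86
State unemployment insurance (employee share): $4,566.81 × 0.0094 = $42.93
Total deductions = $190.31 + $157.55 + $130.86 + $42.93 = $521.65
Net pay = $4,566.81 − $521.65 = $4,045.16

$4,045.16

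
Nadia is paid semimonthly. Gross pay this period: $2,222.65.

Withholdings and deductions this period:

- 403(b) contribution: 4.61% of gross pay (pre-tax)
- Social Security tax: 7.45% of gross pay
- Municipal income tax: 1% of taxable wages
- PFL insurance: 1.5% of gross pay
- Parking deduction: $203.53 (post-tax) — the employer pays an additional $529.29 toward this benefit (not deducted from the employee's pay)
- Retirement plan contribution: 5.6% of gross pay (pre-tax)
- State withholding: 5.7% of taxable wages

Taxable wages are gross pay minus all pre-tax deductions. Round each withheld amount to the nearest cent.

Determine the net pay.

Retirement plan contribution: $2,222.65 × 0.056 = $124.47
403(b) contribution: $2,222.65 × 0.0461 = $102.46
Pre-tax total = $124.47 + $102.46 = $226.93
Taxable wages = $2,222.65 − $226.93 = $1,995.72
State withholding: $1,995.72 × 0.057 = $113.76
Municipal income tax: $1,995.72 × 0.01 = $19.96
Social Security tax: $2,222.65 × 0.0745 = $165.59
PFL insurance: $2,222.65 × 0.015 = $33.34
Parking deduction: $203.53
(Employer's $529.29 toward parking deduction is not withheld from the employee.)
Total deductions = $124.47 + $102.46 + $113.76 + $19.96 + $165.59 + $33.34 + $203.53 = $763.11
Net pay = $2,222.65 − $763.11 = $1,459.54

$1,459.54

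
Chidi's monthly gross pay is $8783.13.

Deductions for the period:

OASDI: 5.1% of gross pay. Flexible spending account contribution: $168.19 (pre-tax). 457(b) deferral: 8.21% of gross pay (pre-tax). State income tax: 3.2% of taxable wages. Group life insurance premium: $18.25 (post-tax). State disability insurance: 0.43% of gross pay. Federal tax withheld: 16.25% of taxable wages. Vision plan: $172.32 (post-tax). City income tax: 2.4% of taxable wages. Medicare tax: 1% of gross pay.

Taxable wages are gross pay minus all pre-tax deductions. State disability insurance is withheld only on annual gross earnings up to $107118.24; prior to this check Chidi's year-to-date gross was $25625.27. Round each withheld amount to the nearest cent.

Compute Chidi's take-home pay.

Flexible spending account contribution: $168.19
457(b) deferral: $8783.13 × 0.0821 = $721.09
Pre-tax total = $168.19 + $721.09 = $889.28
Taxable wages = $8783.13 − $889.28 = $7893.85
City income tax: $7893.85 × 0.024 = $189.45
Federal tax withheld: $7893.85 × 0.1625 = $1282.75
State income tax: $7893.85 × 0.032 = $252.60
Medicare tax: $8783.13 × 0.01 = $87.83
OASDI: $8783.13 × 0.051 = $447.94
State disability insurance: cap not yet reached, full $8783.13 is subject → $8783.13 × 0.0043 = $37.77
Group life insurance premium: $18.25
Vision plan: $172.32
Total deductions = $168.19 + $721.09 + $189.45 + $1282.75 + $252.60 + $87.83 + $447.94 + $37.77 + $18.25 + $172.32 = $3378.19
Net pay = $8783.13 − $3378.19 = $5404.94

$5404.94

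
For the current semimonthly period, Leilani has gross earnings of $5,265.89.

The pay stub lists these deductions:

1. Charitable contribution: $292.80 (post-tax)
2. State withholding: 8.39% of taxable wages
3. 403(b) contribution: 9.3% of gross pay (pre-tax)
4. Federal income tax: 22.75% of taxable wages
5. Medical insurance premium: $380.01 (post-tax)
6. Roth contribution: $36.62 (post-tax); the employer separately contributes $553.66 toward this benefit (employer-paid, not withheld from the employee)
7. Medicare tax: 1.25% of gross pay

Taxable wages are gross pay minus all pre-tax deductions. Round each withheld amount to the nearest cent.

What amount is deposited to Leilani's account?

403(b) contribution: $5,265.89 × 0.093 = $489.73
Taxable wages = $5,265.89 − $489.73 = $4,776.16
State withholding: $4,776.16 × 0.0839 = $400.72
Federal income tax: $4,776.16 × 0.2275 = $1,086.58
Medicare tax: $5,265.89 × 0.0125 = $65.82
Charitable contribution: $292.80
Roth contribution: $36.62
Medical insurance premium: $380.01
(Employer's $553.66 toward Roth contribution is not withheld from the employee.)
Total deductions = $489.73 + $400.72 + $1,086.58 + $65.82 + $292.80 + $36.62 + $380.01 = $2,752.28
Net pay = $5,265.89 − $2,752.28 = $2,513.61

$2,513.61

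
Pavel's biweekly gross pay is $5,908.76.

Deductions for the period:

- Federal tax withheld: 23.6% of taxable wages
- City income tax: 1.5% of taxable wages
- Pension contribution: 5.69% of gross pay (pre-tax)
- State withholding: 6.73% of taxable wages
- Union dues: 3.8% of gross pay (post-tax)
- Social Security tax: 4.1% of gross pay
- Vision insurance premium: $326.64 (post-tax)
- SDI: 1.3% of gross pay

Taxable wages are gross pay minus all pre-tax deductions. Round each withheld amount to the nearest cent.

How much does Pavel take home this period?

Pension contribution: $5,908.76 × 0.0569 = $336.21
Taxable wages = $5,908.76 − $336.21 = $5,572.55
City income tax: $5,572.55 × 0.015 = $83.59
Federal tax withheld: $5,572.55 × 0.236 = $1,315.12
State withholding: $5,572.55 × 0.0673 = $375.03
SDI: $5,908.76 × 0.013 = $76.81
Social Security tax: $5,908.76 × 0.041 = $242.26
Vision insurance premium: $326.64
Union dues: $5,908.76 × 0.038 = $224.53
Total deductions = $336.21 + $83.59 + $1,315.12 + $375.03 + $76.81 + $242.26 + $326.64 + $224.53 = $2,980.19
Net pay = $5,908.76 − $2,980.19 = $2,928.57

$2,928.57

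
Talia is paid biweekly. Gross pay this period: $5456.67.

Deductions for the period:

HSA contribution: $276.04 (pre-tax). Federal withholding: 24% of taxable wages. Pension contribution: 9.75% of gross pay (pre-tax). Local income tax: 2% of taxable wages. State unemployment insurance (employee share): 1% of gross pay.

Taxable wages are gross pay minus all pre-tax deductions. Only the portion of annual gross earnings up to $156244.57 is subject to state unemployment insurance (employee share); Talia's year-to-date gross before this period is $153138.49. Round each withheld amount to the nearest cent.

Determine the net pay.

Pension contribution: $5456.67 × 0.0975 = $532.03
HSA contribution: $276.04
Pre-tax total = $532.03 + $276.04 = $808.07
Taxable wages = $5456.67 − $808.07 = $4648.60
Federal withholding: $4648.60 × 0.24 = $1115.66
Local income tax: $4648.60 × 0.02 = $92.97
State unemployment insurance (employee share): only $156244.57 − $153138.49 = $3106.08 of this check is subject → $3106.08 × 0.01 = $31.06
Total deductions = $532.03 + $276.04 + $1115.66 + $92.97 + $31.06 = $2047.76
Net pay = $5456.67 − $2047.76 = $3408.91

$3408.91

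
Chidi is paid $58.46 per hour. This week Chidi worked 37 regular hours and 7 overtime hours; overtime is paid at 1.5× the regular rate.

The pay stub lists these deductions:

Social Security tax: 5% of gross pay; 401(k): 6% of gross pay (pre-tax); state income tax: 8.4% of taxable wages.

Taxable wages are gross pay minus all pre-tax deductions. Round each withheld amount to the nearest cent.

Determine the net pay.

Regular pay: 37 × $58.46 = $2,163.02
Overtime pay: 7 × $58.46 × 1.5 = $613.83
Gross pay = $2,163.02 + $613.83 = $2,776.85
401(k): $2,776.85 × 0.06 = $166.61
Taxable wages = $2,776.85 − $166.61 = $2,610.24
State income tax: $2,610.24 × 0.084 = $219.26
Social Security tax: $2,776.85 × 0.05 = $138.84
Total deductions = $166.61 + $219.26 + $138.84 = $524.71
Net pay = $2,776.85 − $524.71 = $2,252.14

$2,252.14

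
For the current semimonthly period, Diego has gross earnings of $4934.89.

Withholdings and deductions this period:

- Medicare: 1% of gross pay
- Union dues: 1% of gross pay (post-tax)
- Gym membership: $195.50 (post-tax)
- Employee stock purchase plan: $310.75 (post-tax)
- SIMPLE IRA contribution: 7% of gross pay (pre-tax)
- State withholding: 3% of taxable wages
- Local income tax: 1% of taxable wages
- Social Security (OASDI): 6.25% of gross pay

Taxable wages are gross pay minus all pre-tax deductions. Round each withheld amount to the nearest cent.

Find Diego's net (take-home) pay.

$3492.50

SIMPLE IRA contribution: $4934.89 × 0.07 = $345.44
Taxable wages = $4934.89 − $345.44 = $4589.45
Local income tax: $4589.45 × 0.01 = $45.89
State withholding: $4589.45 × 0.03 = $137.68
Medicare: $4934.89 × 0.01 = $49.35
Social Security (OASDI): $4934.89 × 0.0625 = $308.43
Union dues: $4934.89 × 0.01 = $49.35
Gym membership: $195.50
Employee stock purchase plan: $310.75
Total deductions = $345.44 + $45.89 + $137.68 + $49.35 + $308.43 + $49.35 + $195.50 + $310.75 = $1442.39
Net pay = $4934.89 − $1442.39 = $3492.50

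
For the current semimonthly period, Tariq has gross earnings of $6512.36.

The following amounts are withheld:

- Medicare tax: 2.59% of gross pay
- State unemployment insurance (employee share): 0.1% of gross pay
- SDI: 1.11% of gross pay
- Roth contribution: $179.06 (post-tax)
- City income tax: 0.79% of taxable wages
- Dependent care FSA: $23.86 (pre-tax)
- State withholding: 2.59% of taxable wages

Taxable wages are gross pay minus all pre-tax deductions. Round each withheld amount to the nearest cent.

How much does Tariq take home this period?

$5842.66

Dependent care FSA: $23.86
Taxable wages = $6512.36 − $23.86 = $6488.50
City income tax: $6488.50 × 0.0079 = $51.26
State withholding: $6488.50 × 0.0259 = $168.05
SDI: $6512.36 × 0.0111 = $72.29
State unemployment insurance (employee share): $6512.36 × 0.001 = $6.51
Medicare tax: $6512.36 × 0.0259 = $168.67
Roth contribution: $179.06
Total deductions = $23.86 + $51.26 + $168.05 + $72.29 + $6.51 + $168.67 + $179.06 = $669.70
Net pay = $6512.36 − $669.70 = $5842.66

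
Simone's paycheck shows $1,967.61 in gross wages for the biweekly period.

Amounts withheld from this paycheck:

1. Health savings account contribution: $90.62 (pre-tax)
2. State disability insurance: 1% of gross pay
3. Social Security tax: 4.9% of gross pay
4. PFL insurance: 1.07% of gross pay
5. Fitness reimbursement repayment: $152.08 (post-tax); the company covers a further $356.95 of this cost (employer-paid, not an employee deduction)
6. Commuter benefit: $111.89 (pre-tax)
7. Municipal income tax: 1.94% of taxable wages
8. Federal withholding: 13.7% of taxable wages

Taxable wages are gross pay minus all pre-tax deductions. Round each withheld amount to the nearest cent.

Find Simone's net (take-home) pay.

$1,199.82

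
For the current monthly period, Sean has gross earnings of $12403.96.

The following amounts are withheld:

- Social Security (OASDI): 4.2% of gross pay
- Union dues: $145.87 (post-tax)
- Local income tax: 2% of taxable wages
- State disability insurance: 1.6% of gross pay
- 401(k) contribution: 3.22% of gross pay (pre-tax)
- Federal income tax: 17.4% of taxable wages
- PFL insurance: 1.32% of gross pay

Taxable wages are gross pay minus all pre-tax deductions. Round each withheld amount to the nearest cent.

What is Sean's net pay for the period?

$8646.64

401(k) contribution: $12403.96 × 0.0322 = $399.41
Taxable wages = $12403.96 − $399.41 = $12004.55
Local income tax: $12004.55 × 0.02 = $240.09
Federal income tax: $12004.55 × 0.174 = $2088.79
State disability insurance: $12403.96 × 0.016 = $198.46
Social Security (OASDI): $12403.96 × 0.042 = $520.97
PFL insurance: $12403.96 × 0.0132 = $163.73
Union dues: $145.87
Total deductions = $399.41 + $240.09 + $2088.79 + $198.46 + $520.97 + $163.73 + $145.87 = $3757.32
Net pay = $12403.96 − $3757.32 = $8646.64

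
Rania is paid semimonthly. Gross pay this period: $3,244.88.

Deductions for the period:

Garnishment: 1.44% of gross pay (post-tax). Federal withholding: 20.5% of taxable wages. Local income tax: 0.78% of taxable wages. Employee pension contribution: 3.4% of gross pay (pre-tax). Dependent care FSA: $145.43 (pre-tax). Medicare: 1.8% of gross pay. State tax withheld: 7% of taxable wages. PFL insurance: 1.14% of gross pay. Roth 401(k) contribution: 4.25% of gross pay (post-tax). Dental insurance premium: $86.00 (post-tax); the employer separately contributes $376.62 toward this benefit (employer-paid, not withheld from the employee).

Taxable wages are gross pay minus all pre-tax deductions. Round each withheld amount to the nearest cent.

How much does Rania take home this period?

$1,777.75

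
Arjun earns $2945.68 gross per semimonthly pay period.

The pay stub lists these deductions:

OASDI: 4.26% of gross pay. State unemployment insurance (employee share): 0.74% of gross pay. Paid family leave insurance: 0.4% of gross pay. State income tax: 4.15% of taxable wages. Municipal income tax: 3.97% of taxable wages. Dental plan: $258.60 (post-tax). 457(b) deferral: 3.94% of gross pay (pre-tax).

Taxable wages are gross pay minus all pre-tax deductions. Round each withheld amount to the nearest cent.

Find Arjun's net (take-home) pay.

457(b) deferral: $2945.68 × 0.0394 = $116.06
Taxable wages = $2945.68 − $116.06 = $2829.62
State income tax: $2829.62 × 0.0415 = $117.43
Municipal income tax: $2829.62 × 0.0397 = $112.34
State unemployment insurance (employee share): $2945.68 × 0.0074 = $21.80
Paid family leave insurance: $2945.68 × 0.004 = $11.78
OASDI: $2945.68 × 0.0426 = $125.49
Dental plan: $258.60
Total deductions = $116.06 + $117.43 + $112.34 + $21.80 + $11.78 + $125.49 + $258.60 = $763.50
Net pay = $2945.68 − $763.50 = $2182.18

$2182.18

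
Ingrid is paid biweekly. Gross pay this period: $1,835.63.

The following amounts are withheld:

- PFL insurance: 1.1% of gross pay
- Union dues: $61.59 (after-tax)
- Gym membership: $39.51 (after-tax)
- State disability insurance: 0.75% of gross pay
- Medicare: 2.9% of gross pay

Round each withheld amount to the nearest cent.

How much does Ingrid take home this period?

$1,647.34

State disability insurance: $1,835.63 × 0.0075 = $13.77
Medicare: $1,835.63 × 0.029 = $53.23
PFL insurance: $1,835.63 × 0.011 = $20.19
Gym membership: $39.51
Union dues: $61.59
Total deductions = $13.77 + $53.23 + $20.19 + $39.51 + $61.59 = $188.29
Net pay = $1,835.63 − $188.29 = $1,647.34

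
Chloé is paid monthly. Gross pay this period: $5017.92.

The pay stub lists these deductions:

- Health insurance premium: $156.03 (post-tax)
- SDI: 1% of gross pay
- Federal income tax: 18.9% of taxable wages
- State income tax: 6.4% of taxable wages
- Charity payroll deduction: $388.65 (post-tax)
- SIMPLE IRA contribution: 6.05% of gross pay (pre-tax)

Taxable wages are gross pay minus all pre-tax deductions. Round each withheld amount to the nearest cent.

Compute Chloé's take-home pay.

SIMPLE IRA contribution: $5017.92 × 0.0605 = $303.58
Taxable wages = $5017.92 − $303.58 = $4714.34
Federal income tax: $4714.34 × 0.189 = $891.01
State income tax: $4714.34 × 0.064 = $301.72
SDI: $5017.92 × 0.01 = $50.18
Health insurance premium: $156.03
Charity payroll deduction: $388.65
Total deductions = $303.58 + $891.01 + $301.72 + $50.18 + $156.03 + $388.65 = $2091.17
Net pay = $5017.92 − $2091.17 = $2926.75

$2926.75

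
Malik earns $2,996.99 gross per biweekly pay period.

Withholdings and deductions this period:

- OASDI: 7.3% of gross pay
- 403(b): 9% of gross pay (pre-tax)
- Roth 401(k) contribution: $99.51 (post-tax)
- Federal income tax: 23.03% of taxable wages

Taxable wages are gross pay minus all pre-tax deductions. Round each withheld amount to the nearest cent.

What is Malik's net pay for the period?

$1,780.88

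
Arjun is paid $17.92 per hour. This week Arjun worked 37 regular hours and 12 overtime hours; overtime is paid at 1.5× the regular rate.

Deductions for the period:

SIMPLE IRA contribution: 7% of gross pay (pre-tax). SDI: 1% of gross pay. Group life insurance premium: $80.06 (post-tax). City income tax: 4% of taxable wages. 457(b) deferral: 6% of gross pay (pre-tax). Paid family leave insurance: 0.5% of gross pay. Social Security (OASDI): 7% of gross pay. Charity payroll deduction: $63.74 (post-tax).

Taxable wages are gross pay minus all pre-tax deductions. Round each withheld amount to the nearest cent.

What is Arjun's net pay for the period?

Regular pay: 37 × $17.92 = $663.04
Overtime pay: 12 × $17.92 × 1.5 = $322.56
Gross pay = $663.04 + $322.56 = $985.60
457(b) deferral: $985.60 × 0.06 = $59.14
SIMPLE IRA contribution: $985.60 × 0.07 = $68.99
Pre-tax total = $59.14 + $68.99 = $128.13
Taxable wages = $985.60 − $128.13 = $857.47
City income tax: $857.47 × 0.04 = $34.30
Social Security (OASDI): $985.60 × 0.07 = $68.99
Paid family leave insurance: $985.60 × 0.005 = $4.93
SDI: $985.60 × 0.01 = $9.86
Charity payroll deduction: $63.74
Group life insurance premium: $80.06
Total deductions = $59.14 + $68.99 + $34.30 + $68.99 + $4.93 + $9.86 + $63.74 + $80.06 = $390.01
Net pay = $985.60 − $390.01 = $595.59

$595.59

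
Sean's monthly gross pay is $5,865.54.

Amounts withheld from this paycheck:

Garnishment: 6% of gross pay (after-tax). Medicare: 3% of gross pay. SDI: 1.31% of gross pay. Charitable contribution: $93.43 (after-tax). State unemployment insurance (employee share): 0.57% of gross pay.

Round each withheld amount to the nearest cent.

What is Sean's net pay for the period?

$5,133.94

Medicare: $5,865.54 × 0.03 = $175.97
SDI: $5,865.54 × 0.0131 = $76.84
State unemployment insurance (employee share): $5,865.54 × 0.0057 = $33.43
Charitable contribution: $93.43
Garnishment: $5,865.54 × 0.06 = $351.93
Total deductions = $175.97 + $76.84 + $33.43 + $93.43 + $351.93 = $731.60
Net pay = $5,865.54 − $731.60 = $5,133.94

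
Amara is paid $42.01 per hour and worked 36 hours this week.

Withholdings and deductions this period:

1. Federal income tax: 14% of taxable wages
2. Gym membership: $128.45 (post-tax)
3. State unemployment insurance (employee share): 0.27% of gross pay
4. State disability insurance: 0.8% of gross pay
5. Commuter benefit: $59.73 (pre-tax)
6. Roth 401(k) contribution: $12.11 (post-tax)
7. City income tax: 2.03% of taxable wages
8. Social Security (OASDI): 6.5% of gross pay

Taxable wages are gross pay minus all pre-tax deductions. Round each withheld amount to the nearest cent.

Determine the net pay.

$964.73

Gross pay: 36 × $42.01 = $1,512.36
Commuter benefit: $59.73
Taxable wages = $1,512.36 − $59.73 = $1,452.63
City income tax: $1,452.63 × 0.0203 = $29.49
Federal income tax: $1,452.63 × 0.14 = $203.37
State disability insurance: $1,512.36 × 0.008 = $12.10
Social Security (OASDI): $1,512.36 × 0.065 = $98.30
State unemployment insurance (employee share): $1,512.36 × 0.0027 = $4.08
Roth 401(k) contribution: $12.11
Gym membership: $128.45
Total deductions = $59.73 + $29.49 + $203.37 + $12.10 + $98.30 + $4.08 + $12.11 + $128.45 = $547.63
Net pay = $1,512.36 − $547.63 = $964.73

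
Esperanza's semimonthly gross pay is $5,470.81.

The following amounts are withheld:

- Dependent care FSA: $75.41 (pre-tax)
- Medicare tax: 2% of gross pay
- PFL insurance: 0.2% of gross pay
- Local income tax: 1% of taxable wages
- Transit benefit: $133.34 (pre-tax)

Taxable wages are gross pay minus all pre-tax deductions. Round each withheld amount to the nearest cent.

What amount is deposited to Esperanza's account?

Transit benefit: $133.34
Dependent care FSA: $75.41
Pre-tax total = $133.34 + $75.41 = $208.75
Taxable wages = $5,470.81 − $208.75 = $5,262.06
Local income tax: $5,262.06 × 0.01 = $52.62
Medicare tax: $5,470.81 × 0.02 = $109.42
PFL insurance: $5,470.81 × 0.002 = $10.94
Total deductions = $133.34 + $75.41 + $52.62 + $109.42 + $10.94 = $381.73
Net pay = $5,470.81 − $381.73 = $5,089.08

$5,089.08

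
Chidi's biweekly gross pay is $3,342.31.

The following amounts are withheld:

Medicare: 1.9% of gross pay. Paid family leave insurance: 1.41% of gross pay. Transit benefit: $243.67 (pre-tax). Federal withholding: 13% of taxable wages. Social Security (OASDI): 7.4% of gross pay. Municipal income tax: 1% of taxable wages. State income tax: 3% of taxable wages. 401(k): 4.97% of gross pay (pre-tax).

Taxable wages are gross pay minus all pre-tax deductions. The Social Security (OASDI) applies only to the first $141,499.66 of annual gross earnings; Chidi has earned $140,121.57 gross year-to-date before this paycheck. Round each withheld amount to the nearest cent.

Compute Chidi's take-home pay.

$2,221.38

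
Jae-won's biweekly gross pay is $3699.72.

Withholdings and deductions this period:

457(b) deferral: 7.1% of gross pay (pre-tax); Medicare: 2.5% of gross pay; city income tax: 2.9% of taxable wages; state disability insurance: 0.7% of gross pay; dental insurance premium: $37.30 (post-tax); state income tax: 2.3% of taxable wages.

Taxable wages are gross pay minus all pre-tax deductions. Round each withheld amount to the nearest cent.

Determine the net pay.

457(b) deferral: $3699.72 × 0.071 = $262.68
Taxable wages = $3699.72 − $262.68 = $3437.04
State income tax: $3437.04 × 0.023 = $79.05
City income tax: $3437.04 × 0.029 = $99.67
State disability insurance: $3699.72 × 0.007 = $25.90
Medicare: $3699.72 × 0.025 = $92.49
Dental insurance premium: $37.30
Total deductions = $262.68 + $79.05 + $99.67 + $25.90 + $92.49 + $37.30 = $597.09
Net pay = $3699.72 − $597.09 = $3102.63

$3102.63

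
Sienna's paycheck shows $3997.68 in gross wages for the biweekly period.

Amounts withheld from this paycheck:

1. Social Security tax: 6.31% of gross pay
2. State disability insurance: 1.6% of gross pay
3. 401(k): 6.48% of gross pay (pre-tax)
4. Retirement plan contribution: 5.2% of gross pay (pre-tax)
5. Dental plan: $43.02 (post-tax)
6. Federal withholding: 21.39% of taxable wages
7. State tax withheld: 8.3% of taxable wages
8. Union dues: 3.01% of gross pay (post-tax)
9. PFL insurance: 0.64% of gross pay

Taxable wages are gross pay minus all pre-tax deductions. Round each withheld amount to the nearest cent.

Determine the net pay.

$1977.32

Retirement plan contribution: $3997.68 × 0.052 = $207.88
401(k): $3997.68 × 0.0648 = $259.05
Pre-tax total = $207.88 + $259.05 = $466.93
Taxable wages = $3997.68 − $466.93 = $3530.75
Federal withholding: $3530.75 × 0.2139 = $755.23
State tax withheld: $3530.75 × 0.083 = $293.05
State disability insurance: $3997.68 × 0.016 = $63.96
PFL insurance: $3997.68 × 0.0064 = $25.59
Social Security tax: $3997.68 × 0.0631 = $252.25
Dental plan: $43.02
Union dues: $3997.68 × 0.0301 = $120.33
Total deductions = $207.88 + $259.05 + $755.23 + $293.05 + $63.96 + $25.59 + $252.25 + $43.02 + $120.33 = $2020.36
Net pay = $3997.68 − $2020.36 = $1977.32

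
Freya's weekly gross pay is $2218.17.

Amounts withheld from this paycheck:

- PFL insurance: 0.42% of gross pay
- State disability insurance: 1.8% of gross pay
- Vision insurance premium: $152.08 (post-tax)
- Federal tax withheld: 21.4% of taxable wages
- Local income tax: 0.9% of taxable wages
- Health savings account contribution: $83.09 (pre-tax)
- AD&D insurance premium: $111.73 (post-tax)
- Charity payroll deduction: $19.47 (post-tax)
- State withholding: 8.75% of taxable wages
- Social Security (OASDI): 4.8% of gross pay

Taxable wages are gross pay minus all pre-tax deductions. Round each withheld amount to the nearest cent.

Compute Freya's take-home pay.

Health savings account contribution: $83.09
Taxable wages = $2218.17 − $83.09 = $2135.08
State withholding: $2135.08 × 0.0875 = $186.82
Local income tax: $2135.08 × 0.009 = $19.22
Federal tax withheld: $2135.08 × 0.214 = $456.91
State disability insurance: $2218.17 × 0.018 = $39.93
PFL insurance: $2218.17 × 0.0042 = $9.32
Social Security (OASDI): $2218.17 × 0.048 = $106.47
AD&D insurance premium: $111.73
Charity payroll deduction: $19.47
Vision insurance premium: $152.08
Total deductions = $83.09 + $186.82 + $19.22 + $456.91 + $39.93 + $9.32 + $106.47 + $111.73 + $19.47 + $152.08 = $1185.04
Net pay = $2218.17 − $1185.04 = $1033.13

$1033.13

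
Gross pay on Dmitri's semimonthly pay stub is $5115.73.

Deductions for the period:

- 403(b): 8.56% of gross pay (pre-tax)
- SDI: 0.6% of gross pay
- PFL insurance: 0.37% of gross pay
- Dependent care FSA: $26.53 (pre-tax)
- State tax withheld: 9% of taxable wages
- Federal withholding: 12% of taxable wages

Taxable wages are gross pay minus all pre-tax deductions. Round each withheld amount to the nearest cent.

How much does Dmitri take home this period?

$3624.90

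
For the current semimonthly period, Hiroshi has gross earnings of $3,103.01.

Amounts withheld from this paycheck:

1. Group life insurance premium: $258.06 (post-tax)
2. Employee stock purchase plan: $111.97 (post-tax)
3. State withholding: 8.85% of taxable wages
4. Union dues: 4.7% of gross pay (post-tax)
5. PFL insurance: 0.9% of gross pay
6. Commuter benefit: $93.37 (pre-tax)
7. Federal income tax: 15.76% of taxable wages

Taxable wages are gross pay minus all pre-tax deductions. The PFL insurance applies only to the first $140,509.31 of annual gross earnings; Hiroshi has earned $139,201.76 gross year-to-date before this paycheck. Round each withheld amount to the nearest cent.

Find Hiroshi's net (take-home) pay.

$1,741.33

Commuter benefit: $93.37
Taxable wages = $3,103.01 − $93.37 = $3,009.64
State withholding: $3,009.64 × 0.0885 = $266.35
Federal income tax: $3,009.64 × 0.1576 = $474.32
PFL insurance: only $140,509.31 − $139,201.76 = $1,307.55 of this check is subject → $1,307.55 × 0.009 = $11.77
Union dues: $3,103.01 × 0.047 = $145.84
Employee stock purchase plan: $111.97
Group life insurance premium: $258.06
Total deductions = $93.37 + $266.35 + $474.32 + $11.77 + $145.84 + $111.97 + $258.06 = $1,361.68
Net pay = $3,103.01 − $1,361.68 = $1,741.33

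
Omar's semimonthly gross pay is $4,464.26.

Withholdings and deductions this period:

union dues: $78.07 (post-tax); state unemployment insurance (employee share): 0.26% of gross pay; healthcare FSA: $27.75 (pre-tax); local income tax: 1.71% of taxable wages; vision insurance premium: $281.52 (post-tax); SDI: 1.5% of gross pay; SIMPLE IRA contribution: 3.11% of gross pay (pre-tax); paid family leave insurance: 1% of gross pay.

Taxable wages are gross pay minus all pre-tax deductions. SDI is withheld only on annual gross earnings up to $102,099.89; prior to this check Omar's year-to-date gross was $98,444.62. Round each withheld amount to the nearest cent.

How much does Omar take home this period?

SIMPLE IRA contribution: $4,464.26 × 0.0311 = $138.84
Healthcare FSA: $27.75
Pre-tax total = $138.84 + $27.75 = $166.59
Taxable wages = $4,464.26 − $166.59 = $4,297.67
Local income tax: $4,297.67 × 0.0171 = $73.49
State unemployment insurance (employee share): $4,464.26 × 0.0026 = $11.61
SDI: only $102,099.89 − $98,444.62 = $3,655.27 of this check is subject → $3,655.27 × 0.015 = $54.83
Paid family leave insurance: $4,464.26 × 0.01 = $44.64
Union dues: $78.07
Vision insurance premium: $281.52
Total deductions = $138.84 + $27.75 + $73.49 + $11.61 + $54.83 + $44.64 + $78.07 + $281.52 = $710.75
Net pay = $4,464.26 − $710.75 = $3,753.51

$3,753.51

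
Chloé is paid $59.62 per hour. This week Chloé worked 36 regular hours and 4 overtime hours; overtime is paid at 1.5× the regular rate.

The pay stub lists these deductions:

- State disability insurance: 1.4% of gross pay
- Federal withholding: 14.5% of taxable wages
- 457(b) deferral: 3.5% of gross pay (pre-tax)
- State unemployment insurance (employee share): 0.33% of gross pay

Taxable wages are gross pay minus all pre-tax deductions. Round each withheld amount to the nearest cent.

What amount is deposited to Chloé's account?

Regular pay: 36 × $59.62 = $2,146.32
Overtime pay: 4 × $59.62 × 1.5 = $357.72
Gross pay = $2,146.32 + $357.72 = $2,504.04
457(b) deferral: $2,504.04 × 0.035 = $87.64
Taxable wages = $2,504.04 − $87.64 = $2,416.40
Federal withholding: $2,416.40 × 0.145 = $350.38
State disability insurance: $2,504.04 × 0.014 = $35.06
State unemployment insurance (employee share): $2,504.04 × 0.0033 = $8.26
Total deductions = $87.64 + $350.38 + $35.06 + $8.26 = $481.34
Net pay = $2,504.04 − $481.34 = $2,022.70

$2,022.70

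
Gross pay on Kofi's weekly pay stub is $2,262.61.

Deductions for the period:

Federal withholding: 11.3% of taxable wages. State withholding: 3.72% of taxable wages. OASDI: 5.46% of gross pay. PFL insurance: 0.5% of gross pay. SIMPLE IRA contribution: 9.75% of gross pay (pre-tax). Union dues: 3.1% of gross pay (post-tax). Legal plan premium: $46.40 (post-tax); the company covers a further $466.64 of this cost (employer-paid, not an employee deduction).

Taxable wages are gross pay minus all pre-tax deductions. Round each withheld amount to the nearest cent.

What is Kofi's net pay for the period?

$1,483.91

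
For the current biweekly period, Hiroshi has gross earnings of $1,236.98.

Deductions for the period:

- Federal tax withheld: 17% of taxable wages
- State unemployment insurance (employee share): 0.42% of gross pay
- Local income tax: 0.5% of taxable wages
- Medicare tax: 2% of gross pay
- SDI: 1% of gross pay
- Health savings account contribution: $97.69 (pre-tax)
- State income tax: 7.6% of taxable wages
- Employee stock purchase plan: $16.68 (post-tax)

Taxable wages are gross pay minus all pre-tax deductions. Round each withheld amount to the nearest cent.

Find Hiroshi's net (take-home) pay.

$794.33

Health savings account contribution: $97.69
Taxable wages = $1,236.98 − $97.69 = $1,139.29
Federal tax withheld: $1,139.29 × 0.17 = $193.68
State income tax: $1,139.29 × 0.076 = $86.59
Local income tax: $1,139.29 × 0.005 = $5.70
Medicare tax: $1,236.98 × 0.02 = $24.74
SDI: $1,236.98 × 0.01 = $12.37
State unemployment insurance (employee share): $1,236.98 × 0.0042 = $5.20
Employee stock purchase plan: $16.68
Total deductions = $97.69 + $193.68 + $86.59 + $5.70 + $24.74 + $12.37 + $5.20 + $16.68 = $442.65
Net pay = $1,236.98 − $442.65 = $794.33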